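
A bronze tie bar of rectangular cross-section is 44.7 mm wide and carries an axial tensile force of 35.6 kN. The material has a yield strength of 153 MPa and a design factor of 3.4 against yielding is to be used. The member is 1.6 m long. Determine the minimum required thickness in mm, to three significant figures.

σ_allow = 153/3.4 = 45.00 MPa.
Required area A = F/σ_allow = 35600/45.00 = 791.1 mm².
t = A/w = 791.1/44.7 = 17.70 mm.

t = 17.7 mm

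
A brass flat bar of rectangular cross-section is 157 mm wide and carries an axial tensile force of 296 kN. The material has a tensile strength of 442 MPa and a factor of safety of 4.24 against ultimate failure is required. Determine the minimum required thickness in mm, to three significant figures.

t = 18.1 mm

σ_allow = 442/4.24 = 104.2 MPa.
Required area A = F/σ_allow = 296000/104.2 = 2839 mm².
t = A/w = 2839/157 = 18.09 mm.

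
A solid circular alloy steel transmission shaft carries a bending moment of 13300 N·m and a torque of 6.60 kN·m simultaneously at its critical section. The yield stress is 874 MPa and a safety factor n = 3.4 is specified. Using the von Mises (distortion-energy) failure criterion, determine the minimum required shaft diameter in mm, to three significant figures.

σ_allow = σ_y/n = 874/3.4 = 257.1 MPa.
For a solid shaft σ_b = 32M/(πd³) and τ = 16T/(πd³), so the von Mises stress is σ' = (16/πd³)·√(4M²+3T²).
√(4M²+3T²) = √(4×(1.330×10^7)² + 3×(6.600×10^6)²) = 2.895×10^7 N·mm.
d³ = 16×2.895×10^7/(π×257.1) = 573600 mm³.
d = 83.09 mm.

d = 83.1 mm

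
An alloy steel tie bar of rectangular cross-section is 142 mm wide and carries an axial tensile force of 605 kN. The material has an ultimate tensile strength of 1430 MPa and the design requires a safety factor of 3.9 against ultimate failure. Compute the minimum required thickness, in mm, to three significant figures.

t = 11.6 mm

σ_allow = 1430/3.9 = 366.7 MPa.
Required area A = F/σ_allow = 605000/366.7 = 1650 mm².
t = A/w = 1650/142 = 11.62 mm.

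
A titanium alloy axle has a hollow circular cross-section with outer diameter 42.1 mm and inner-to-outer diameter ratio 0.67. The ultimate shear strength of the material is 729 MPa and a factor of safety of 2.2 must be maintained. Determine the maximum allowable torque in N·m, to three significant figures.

τ_allow = 729/2.2 = 331.4 MPa.
For a hollow shaft T_allow = τ_allow·πd_o³(1−k⁴)/16 with 1−k⁴ = 0.7985, so πd_o³(1−k⁴)/16 = 11700 mm³.
T_allow = 331.4×11700 = 3.877×10^6 N·mm = 3877 N·m.

T_allow = 3880 N·m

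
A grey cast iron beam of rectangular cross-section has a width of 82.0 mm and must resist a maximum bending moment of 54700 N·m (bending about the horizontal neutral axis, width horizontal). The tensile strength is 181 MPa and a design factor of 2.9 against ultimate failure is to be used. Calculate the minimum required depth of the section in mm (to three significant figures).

σ_allow = 181/2.9 = 62.41 MPa.
For a rectangular section σ = 6M/(bh²), so h² = 6M/(b σ_allow) = 6×5.4700×10^7/(82.0×62.41) = 64130 mm².
h = 253.2 mm.

h = 253 mm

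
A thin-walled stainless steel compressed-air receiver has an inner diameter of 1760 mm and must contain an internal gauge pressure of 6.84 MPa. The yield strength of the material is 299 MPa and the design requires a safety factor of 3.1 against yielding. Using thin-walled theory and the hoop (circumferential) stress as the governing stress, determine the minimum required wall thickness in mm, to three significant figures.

t = 62.4 mm

σ_allow = 299/3.1 = 96.45 MPa.
Hoop stress σ_h = pD/(2t), so t = pD/(2σ_allow) = 6.84×1760/(2×96.45) = 62.41 mm.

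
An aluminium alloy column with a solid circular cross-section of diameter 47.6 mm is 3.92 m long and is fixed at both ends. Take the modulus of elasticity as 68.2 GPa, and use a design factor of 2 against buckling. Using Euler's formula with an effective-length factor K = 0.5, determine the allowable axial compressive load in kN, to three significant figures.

P_allow = 22.1 kN

I = πd⁴/64 = π×47.6⁴/64 = 252000 mm⁴.
Effective length L_e = KL = 0.5×3.92 m = 1960 mm.
Euler critical load P_cr = π²EI/L_e² = π²×68200×252000/1960² = 44150 N.
P_allow = P_cr/n = 44150/2 = 22080 N.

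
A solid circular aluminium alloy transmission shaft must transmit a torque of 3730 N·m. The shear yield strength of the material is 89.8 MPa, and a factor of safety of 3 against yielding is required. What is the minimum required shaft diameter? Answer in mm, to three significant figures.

Allowable shear stress τ_allow = 89.8/3 = 29.93 MPa.
For a solid shaft τ = 16T/(πd³), so d³ = 16T/(π τ_allow) = 16×3730000/(π×29.93) = 634600 mm³.
d = (634600)^(1/3) = 85.94 mm.

d = 85.9 mm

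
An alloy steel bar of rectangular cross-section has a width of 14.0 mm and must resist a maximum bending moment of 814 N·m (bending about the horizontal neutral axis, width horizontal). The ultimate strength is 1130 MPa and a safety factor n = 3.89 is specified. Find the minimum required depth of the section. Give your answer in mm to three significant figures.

σ_allow = 1130/3.89 = 290.5 MPa.
For a rectangular section σ = 6M/(bh²), so h² = 6M/(b σ_allow) = 6×814000/(14.0×290.5) = 1201 mm².
h = 34.65 mm.

h = 34.7 mm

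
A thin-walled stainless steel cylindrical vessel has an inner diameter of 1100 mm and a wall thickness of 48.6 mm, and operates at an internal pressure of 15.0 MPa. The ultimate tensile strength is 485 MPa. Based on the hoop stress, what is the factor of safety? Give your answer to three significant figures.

n = 2.86

σ_h = pD/(2t) = 15.0×1100/(2×48.6) = 169.8 MPa.
n = 485/169.8 = 2.857.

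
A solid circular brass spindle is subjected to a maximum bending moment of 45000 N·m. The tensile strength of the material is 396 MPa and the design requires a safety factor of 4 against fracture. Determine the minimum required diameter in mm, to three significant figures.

σ_allow = 396/4 = 99.00 MPa.
For a solid circular section σ = 32M/(πd³), so d³ = 32M/(π σ_allow) = 32×4.5000×10^7/(π×99.00) = 4.630×10^6 mm³.
d = 166.7 mm.

d = 167 mm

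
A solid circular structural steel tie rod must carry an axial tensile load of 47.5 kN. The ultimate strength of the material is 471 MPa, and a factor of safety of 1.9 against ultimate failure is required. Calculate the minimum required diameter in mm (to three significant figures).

Allowable stress σ_allow = 471/1.9 = 247.9 MPa.
Required area A = F/σ_allow = 47500/247.9 = 191.6 mm².
A = πd²/4 → d = √(4A/π) = 15.62 mm.

d = 15.6 mm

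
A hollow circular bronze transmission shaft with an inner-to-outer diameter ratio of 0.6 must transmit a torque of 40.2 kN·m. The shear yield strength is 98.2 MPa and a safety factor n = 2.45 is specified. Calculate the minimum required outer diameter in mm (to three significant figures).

d_o = 180 mm

τ_allow = 98.2/2.45 = 40.08 MPa.
For a hollow shaft τ = 16T/[πd_o³(1−k⁴)] with k = 0.6, so 1−k⁴ = 0.8704.
d_o³ = 16T/[π τ_allow (1−k⁴)] = 16×4.0200×10^7/(π×40.08×0.8704) = 5.869×10^6 mm³.
d_o = 180.4 mm.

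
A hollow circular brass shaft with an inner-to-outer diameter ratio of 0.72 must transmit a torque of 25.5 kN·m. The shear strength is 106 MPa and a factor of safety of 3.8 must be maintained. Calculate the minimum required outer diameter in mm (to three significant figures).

τ_allow = 106/3.8 = 27.89 MPa.
For a hollow shaft τ = 16T/[πd_o³(1−k⁴)] with k = 0.72, so 1−k⁴ = 0.7313.
d_o³ = 16T/[π τ_allow (1−k⁴)] = 16×2.5500×10^7/(π×27.89×0.7313) = 6.367×10^6 mm³.
d_o = 185.3 mm.

d_o = 185 mm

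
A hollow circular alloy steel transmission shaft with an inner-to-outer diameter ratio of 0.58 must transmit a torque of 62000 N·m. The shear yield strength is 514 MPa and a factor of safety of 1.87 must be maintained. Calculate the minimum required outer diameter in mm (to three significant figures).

τ_allow = 514/1.87 = 274.9 MPa.
For a hollow shaft τ = 16T/[πd_o³(1−k⁴)] with k = 0.58, so 1−k⁴ = 0.8868.
d_o³ = 16T/[π τ_allow (1−k⁴)] = 16×6.2000×10^7/(π×274.9×0.8868) = 1.295×10^6 mm³.
d_o = 109.0 mm.

d_o = 109 mm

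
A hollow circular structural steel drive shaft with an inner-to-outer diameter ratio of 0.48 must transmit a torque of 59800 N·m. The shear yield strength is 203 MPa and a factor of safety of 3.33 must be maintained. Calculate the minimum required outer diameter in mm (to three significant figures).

d_o = 174 mm

τ_allow = 203/3.33 = 60.96 MPa.
For a hollow shaft τ = 16T/[πd_o³(1−k⁴)] with k = 0.48, so 1−k⁴ = 0.9469.
d_o³ = 16T/[π τ_allow (1−k⁴)] = 16×5.9800×10^7/(π×60.96×0.9469) = 5.276×10^6 mm³.
d_o = 174.1 mm.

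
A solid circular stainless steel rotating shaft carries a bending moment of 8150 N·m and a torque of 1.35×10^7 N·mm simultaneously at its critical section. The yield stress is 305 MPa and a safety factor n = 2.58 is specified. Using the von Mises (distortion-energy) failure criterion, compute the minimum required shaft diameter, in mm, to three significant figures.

d = 107 mm

σ_allow = σ_y/n = 305/2.58 = 118.2 MPa.
For a solid shaft σ_b = 32M/(πd³) and τ = 16T/(πd³), so the von Mises stress is σ' = (16/πd³)·√(4M²+3T²).
√(4M²+3T²) = √(4×(8.150×10^6)² + 3×(1.350×10^7)²) = 2.850×10^7 N·mm.
d³ = 16×2.850×10^7/(π×118.2) = 1.228×10^6 mm³.
d = 107.1 mm.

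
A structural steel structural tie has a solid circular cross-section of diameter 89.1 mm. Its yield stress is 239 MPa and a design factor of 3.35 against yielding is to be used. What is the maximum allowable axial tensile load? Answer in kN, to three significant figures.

F_allow = 445 kN

σ_allow = 239/3.35 = 71.34 MPa.
A = πd²/4 = π×89.1²/4 = 6235 mm².
F_allow = σ_allow × A = 71.34×6235 = 444800 N.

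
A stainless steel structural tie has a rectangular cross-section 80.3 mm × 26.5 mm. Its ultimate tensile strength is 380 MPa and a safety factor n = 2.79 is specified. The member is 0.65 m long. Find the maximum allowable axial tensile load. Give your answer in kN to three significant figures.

F_allow = 290 kN

σ_allow = 380/2.79 = 136.2 MPa.
A = 80.3×26.5 = 2128 mm².
F_allow = σ_allow × A = 136.2×2128 = 289800 N.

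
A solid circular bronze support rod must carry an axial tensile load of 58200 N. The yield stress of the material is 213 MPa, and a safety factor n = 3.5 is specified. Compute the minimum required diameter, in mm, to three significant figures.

d = 34.9 mm

Allowable stress σ_allow = 213/3.5 = 60.86 MPa.
Required area A = F/σ_allow = 58200/60.86 = 956.3 mm².
A = πd²/4 → d = √(4A/π) = 34.89 mm.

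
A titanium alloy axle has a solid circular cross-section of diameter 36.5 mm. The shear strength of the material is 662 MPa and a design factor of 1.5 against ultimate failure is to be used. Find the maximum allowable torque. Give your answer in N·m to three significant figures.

τ_allow = 662/1.5 = 441.3 MPa.
For a solid shaft T_allow = τ_allow·πd³/16; πd³/16 = π×36.5³/16 = 9548 mm³.
T_allow = 441.3×9548 = 4.214×10^6 N·mm = 4214 N·m.

T_allow = 4210 N·m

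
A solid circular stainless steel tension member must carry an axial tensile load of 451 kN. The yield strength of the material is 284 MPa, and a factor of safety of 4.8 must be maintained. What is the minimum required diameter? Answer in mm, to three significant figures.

Allowable stress σ_allow = 284/4.8 = 59.17 MPa.
Required area A = F/σ_allow = 451000/59.17 = 7623 mm².
A = πd²/4 → d = √(4A/π) = 98.52 mm.

d = 98.5 mm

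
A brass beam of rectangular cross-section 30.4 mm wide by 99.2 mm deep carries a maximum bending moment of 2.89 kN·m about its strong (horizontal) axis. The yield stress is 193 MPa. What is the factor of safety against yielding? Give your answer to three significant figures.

n = 3.33

Section modulus S = bh²/6 = 30.4×99.2²/6 = 49860 mm³.
σ = M/S = 2890000/49860 = 57.96 MPa.
n = 193/57.96 = 3.330.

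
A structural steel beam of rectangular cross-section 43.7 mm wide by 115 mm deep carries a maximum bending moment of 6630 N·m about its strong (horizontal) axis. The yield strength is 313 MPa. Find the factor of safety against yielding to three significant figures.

Section modulus S = bh²/6 = 43.7×115²/6 = 96320 mm³.
σ = M/S = 6630000/96320 = 68.83 MPa.
n = 313/68.83 = 4.547.

n = 4.55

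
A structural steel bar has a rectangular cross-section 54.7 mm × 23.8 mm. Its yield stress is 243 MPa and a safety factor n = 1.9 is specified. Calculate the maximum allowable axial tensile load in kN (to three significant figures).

σ_allow = 243/1.9 = 127.9 MPa.
A = 54.7×23.8 = 1302 mm².
F_allow = σ_allow × A = 127.9×1302 = 166500 N.

F_allow = 167 kN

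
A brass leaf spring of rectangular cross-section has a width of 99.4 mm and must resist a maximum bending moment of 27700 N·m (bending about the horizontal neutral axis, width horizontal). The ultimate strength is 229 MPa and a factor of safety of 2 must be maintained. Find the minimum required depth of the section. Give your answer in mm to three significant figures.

σ_allow = 229/2 = 114.5 MPa.
For a rectangular section σ = 6M/(bh²), so h² = 6M/(b σ_allow) = 6×2.7700×10^7/(99.4×114.5) = 14600 mm².
h = 120.8 mm.

h = 121 mm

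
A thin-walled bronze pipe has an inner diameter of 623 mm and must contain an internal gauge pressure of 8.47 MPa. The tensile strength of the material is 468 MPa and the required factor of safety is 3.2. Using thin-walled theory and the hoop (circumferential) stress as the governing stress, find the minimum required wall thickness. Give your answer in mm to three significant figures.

σ_allow = 468/3.2 = 146.2 MPa.
Hoop stress σ_h = pD/(2t), so t = pD/(2σ_allow) = 8.47×623/(2×146.2) = 18.04 mm.

t = 18.0 mm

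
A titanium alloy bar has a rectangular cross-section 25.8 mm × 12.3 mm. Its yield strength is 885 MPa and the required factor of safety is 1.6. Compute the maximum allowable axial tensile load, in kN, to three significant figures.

σ_allow = 885/1.6 = 553.1 MPa.
A = 25.8×12.3 = 317.3 mm².
F_allow = σ_allow × A = 553.1×317.3 = 175500 N.

F_allow = 176 kN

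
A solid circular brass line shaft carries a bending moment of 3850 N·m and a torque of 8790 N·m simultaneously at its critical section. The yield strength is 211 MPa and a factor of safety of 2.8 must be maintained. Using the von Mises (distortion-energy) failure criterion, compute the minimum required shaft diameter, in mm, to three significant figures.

d = 105 mm

σ_allow = σ_y/n = 211/2.8 = 75.36 MPa.
For a solid shaft σ_b = 32M/(πd³) and τ = 16T/(πd³), so the von Mises stress is σ' = (16/πd³)·√(4M²+3T²).
√(4M²+3T²) = √(4×(3.850×10^6)² + 3×(8.790×10^6)²) = 1.706×10^7 N·mm.
d³ = 16×1.706×10^7/(π×75.36) = 1.153×10^6 mm³.
d = 104.9 mm.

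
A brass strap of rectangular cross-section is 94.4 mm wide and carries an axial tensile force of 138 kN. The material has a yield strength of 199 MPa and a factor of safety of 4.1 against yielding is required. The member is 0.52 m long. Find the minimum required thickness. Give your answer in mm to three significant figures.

σ_allow = 199/4.1 = 48.54 MPa.
Required area A = F/σ_allow = 138000/48.54 = 2843 mm².
t = A/w = 2843/94.4 = 30.12 mm.

t = 30.1 mm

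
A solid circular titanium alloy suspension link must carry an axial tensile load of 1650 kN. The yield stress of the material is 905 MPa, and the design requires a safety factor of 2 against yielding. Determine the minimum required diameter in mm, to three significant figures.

d = 68.1 mm

Allowable stress σ_allow = 905/2 = 452.5 MPa.
Required area A = F/σ_allow = 1650000/452.5 = 3646 mm².
A = πd²/4 → d = √(4A/π) = 68.14 mm.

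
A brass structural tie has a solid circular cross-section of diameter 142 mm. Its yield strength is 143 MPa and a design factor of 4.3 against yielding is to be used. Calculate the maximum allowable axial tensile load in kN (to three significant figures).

σ_allow = 143/4.3 = 33.26 MPa.
A = πd²/4 = π×142²/4 = 15840 mm².
F_allow = σ_allow × A = 33.26×15840 = 526700 N.

F_allow = 527 kN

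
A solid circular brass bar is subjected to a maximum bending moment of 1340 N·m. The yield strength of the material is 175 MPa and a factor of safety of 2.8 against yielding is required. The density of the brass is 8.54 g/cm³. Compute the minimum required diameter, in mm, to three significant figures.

d = 60.2 mm

σ_allow = 175/2.8 = 62.50 MPa.
For a solid circular section σ = 32M/(πd³), so d³ = 32M/(π σ_allow) = 32×1340000/(π×62.50) = 218400 mm³.
d = 60.22 mm.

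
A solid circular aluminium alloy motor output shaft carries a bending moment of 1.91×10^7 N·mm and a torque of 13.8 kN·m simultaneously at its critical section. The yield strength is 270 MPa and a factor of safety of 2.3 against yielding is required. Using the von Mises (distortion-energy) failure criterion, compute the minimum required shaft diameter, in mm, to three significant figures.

d = 125 mm

σ_allow = σ_y/n = 270/2.3 = 117.4 MPa.
For a solid shaft σ_b = 32M/(πd³) and τ = 16T/(πd³), so the von Mises stress is σ' = (16/πd³)·√(4M²+3T²).
√(4M²+3T²) = √(4×(1.910×10^7)² + 3×(1.380×10^7)²) = 4.506×10^7 N·mm.
d³ = 16×4.506×10^7/(π×117.4) = 1.955×10^6 mm³.
d = 125.0 mm.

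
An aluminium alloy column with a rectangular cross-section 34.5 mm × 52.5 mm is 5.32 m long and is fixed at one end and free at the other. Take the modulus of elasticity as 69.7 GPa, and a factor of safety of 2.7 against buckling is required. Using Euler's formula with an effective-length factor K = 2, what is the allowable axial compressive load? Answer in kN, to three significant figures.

P_allow = 0.404 kN

Buckling occurs about the weak axis: I_min = h·b³/12 = 52.5×34.5³/12 = 179700 mm⁴ (b = 34.5 mm is the smaller dimension).
Effective length L_e = KL = 2×5.32 m = 10640 mm.
Euler critical load P_cr = π²EI/L_e² = π²×69700×179700/10640² = 1092 N.
P_allow = P_cr/n = 1092/2.7 = 404.3 N.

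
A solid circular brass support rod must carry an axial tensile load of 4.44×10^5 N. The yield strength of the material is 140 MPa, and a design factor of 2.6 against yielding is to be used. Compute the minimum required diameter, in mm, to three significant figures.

d = 102 mm

Allowable stress σ_allow = 140/2.6 = 53.85 MPa.
Required area A = F/σ_allow = 444000/53.85 = 8246 mm².
A = πd²/4 → d = √(4A/π) = 102.5 mm.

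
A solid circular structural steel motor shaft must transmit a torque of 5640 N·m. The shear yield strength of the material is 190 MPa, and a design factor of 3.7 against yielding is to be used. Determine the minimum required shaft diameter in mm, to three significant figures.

d = 82.4 mm

Allowable shear stress τ_allow = 190/3.7 = 51.35 MPa.
For a solid shaft τ = 16T/(πd³), so d³ = 16T/(π τ_allow) = 16×5640000/(π×51.35) = 559400 mm³.
d = (559400)^(1/3) = 82.39 mm.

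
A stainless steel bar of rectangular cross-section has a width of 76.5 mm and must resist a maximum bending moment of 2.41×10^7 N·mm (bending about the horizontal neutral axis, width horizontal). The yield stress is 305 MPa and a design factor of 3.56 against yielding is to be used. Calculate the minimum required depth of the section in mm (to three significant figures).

σ_allow = 305/3.56 = 85.67 MPa.
For a rectangular section σ = 6M/(bh²), so h² = 6M/(b σ_allow) = 6×2.4100×10^7/(76.5×85.67) = 22060 mm².
h = 148.5 mm.

h = 149 mm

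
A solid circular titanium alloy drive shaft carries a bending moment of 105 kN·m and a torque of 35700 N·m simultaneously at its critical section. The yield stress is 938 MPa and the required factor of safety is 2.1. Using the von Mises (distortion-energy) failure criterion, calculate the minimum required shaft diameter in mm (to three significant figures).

d = 136 mm

σ_allow = σ_y/n = 938/2.1 = 446.7 MPa.
For a solid shaft σ_b = 32M/(πd³) and τ = 16T/(πd³), so the von Mises stress is σ' = (16/πd³)·√(4M²+3T²).
√(4M²+3T²) = √(4×(1.050×10^8)² + 3×(3.570×10^7)²) = 2.189×10^8 N·mm.
d³ = 16×2.189×10^8/(π×446.7) = 2.496×10^6 mm³.
d = 135.7 mm.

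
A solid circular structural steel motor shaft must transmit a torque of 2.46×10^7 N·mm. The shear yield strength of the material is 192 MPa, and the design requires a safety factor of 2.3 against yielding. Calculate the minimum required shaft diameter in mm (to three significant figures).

Allowable shear stress τ_allow = 192/2.3 = 83.48 MPa.
For a solid shaft τ = 16T/(πd³), so d³ = 16T/(π τ_allow) = 16×2.4600×10^7/(π×83.48) = 1.501×10^6 mm³.
d = (1.501×10^6)^(1/3) = 114.5 mm.

d = 114 mm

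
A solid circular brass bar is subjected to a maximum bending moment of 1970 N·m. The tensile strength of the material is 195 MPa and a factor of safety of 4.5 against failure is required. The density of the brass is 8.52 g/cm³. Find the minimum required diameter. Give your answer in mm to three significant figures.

σ_allow = 195/4.5 = 43.33 MPa.
For a solid circular section σ = 32M/(πd³), so d³ = 32M/(π σ_allow) = 32×1970000/(π×43.33) = 463100 mm³.
d = 77.37 mm.

d = 77.4 mm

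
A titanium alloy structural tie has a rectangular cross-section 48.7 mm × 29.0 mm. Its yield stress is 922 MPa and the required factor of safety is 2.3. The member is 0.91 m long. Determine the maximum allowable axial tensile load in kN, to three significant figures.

σ_allow = 922/2.3 = 400.9 MPa.
A = 48.7×29.0 = 1412 mm².
F_allow = σ_allow × A = 400.9×1412 = 566100 N.

F_allow = 566 kN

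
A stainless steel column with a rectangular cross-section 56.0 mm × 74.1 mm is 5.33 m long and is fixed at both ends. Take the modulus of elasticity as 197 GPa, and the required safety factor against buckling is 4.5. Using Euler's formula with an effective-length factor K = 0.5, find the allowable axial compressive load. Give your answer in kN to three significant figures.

Buckling occurs about the weak axis: I_min = h·b³/12 = 74.1×56.0³/12 = 1.084×10^6 mm⁴ (b = 56.0 mm is the smaller dimension).
Effective length L_e = KL = 0.5×5.33 m = 2665 mm.
Euler critical load P_cr = π²EI/L_e² = π²×197000×1.084×10^6/2665² = 296900 N.
P_allow = P_cr/n = 296900/4.5 = 65970 N.

P_allow = 66.0 kN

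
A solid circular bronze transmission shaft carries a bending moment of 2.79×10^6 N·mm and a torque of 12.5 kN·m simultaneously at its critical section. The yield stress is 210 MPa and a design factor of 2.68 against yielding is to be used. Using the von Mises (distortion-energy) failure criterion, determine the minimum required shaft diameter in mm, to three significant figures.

d = 113 mm

σ_allow = σ_y/n = 210/2.68 = 78.36 MPa.
For a solid shaft σ_b = 32M/(πd³) and τ = 16T/(πd³), so the von Mises stress is σ' = (16/πd³)·√(4M²+3T²).
√(4M²+3T²) = √(4×(2.790×10^6)² + 3×(1.250×10^7)²) = 2.236×10^7 N·mm.
d³ = 16×2.236×10^7/(π×78.36) = 1.453×10^6 mm³.
d = 113.3 mm.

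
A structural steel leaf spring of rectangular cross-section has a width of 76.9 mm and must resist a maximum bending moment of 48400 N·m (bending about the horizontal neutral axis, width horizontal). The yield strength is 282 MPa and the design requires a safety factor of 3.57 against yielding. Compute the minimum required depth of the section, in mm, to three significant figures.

h = 219 mm

σ_allow = 282/3.57 = 78.99 MPa.
For a rectangular section σ = 6M/(bh²), so h² = 6M/(b σ_allow) = 6×4.8400×10^7/(76.9×78.99) = 47810 mm².
h = 218.6 mm.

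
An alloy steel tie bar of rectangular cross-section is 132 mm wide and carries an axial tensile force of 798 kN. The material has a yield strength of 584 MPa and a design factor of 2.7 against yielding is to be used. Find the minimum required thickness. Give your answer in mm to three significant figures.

t = 27.9 mm

σ_allow = 584/2.7 = 216.3 MPa.
Required area A = F/σ_allow = 798000/216.3 = 3689 mm².
t = A/w = 3689/132 = 27.95 mm.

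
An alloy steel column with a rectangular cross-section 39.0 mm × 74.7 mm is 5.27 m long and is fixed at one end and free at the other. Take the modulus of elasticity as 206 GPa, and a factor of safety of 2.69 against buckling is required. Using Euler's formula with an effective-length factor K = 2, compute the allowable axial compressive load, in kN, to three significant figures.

P_allow = 2.51 kN

Buckling occurs about the weak axis: I_min = h·b³/12 = 74.7×39.0³/12 = 369300 mm⁴ (b = 39.0 mm is the smaller dimension).
Effective length L_e = KL = 2×5.27 m = 10540 mm.
Euler critical load P_cr = π²EI/L_e² = π²×206000×369300/10540² = 6758 N.
P_allow = P_cr/n = 6758/2.69 = 2512 N.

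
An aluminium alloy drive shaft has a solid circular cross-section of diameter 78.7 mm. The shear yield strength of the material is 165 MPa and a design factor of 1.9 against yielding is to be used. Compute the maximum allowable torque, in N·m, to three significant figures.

τ_allow = 165/1.9 = 86.84 MPa.
For a solid shaft T_allow = τ_allow·πd³/16; πd³/16 = π×78.7³/16 = 95710 mm³.
T_allow = 86.84×95710 = 8.312×10^6 N·mm = 8312 N·m.

T_allow = 8310 N·m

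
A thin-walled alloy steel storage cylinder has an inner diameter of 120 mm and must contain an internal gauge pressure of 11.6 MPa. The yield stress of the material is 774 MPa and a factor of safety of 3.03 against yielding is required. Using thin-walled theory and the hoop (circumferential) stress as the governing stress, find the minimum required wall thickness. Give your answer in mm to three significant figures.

σ_allow = 774/3.03 = 255.4 MPa.
Hoop stress σ_h = pD/(2t), so t = pD/(2σ_allow) = 11.6×120/(2×255.4) = 2.725 mm.

t = 2.72 mm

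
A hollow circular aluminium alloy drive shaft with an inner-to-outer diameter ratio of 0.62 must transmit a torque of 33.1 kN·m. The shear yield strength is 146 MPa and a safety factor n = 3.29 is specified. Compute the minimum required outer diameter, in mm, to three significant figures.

τ_allow = 146/3.29 = 44.38 MPa.
For a hollow shaft τ = 16T/[πd_o³(1−k⁴)] with k = 0.62, so 1−k⁴ = 0.8522.
d_o³ = 16T/[π τ_allow (1−k⁴)] = 16×3.3100×10^7/(π×44.38×0.8522) = 4.457×10^6 mm³.
d_o = 164.6 mm.

d_o = 165 mm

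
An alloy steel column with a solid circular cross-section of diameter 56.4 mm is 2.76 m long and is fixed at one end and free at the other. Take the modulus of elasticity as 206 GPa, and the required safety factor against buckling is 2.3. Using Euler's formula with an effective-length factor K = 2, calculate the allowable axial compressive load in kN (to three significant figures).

P_allow = 14.4 kN

I = πd⁴/64 = π×56.4⁴/64 = 496700 mm⁴.
Effective length L_e = KL = 2×2.76 m = 5520 mm.
Euler critical load P_cr = π²EI/L_e² = π²×206000×496700/5520² = 33140 N.
P_allow = P_cr/n = 33140/2.3 = 14410 N.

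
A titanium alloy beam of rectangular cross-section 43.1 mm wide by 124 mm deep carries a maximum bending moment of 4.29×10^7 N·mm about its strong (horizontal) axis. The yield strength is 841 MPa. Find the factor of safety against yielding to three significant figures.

n = 2.17

Section modulus S = bh²/6 = 43.1×124²/6 = 110500 mm³.
σ = M/S = 4.2900×10^7/110500 = 388.4 MPa.
n = 841/388.4 = 2.165.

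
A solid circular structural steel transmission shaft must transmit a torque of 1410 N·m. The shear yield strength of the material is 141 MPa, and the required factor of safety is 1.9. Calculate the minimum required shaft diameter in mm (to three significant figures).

Allowable shear stress τ_allow = 141/1.9 = 74.21 MPa.
For a solid shaft τ = 16T/(πd³), so d³ = 16T/(π τ_allow) = 16×1410000/(π×74.21) = 96770 mm³.
d = (96770)^(1/3) = 45.91 mm.

d = 45.9 mm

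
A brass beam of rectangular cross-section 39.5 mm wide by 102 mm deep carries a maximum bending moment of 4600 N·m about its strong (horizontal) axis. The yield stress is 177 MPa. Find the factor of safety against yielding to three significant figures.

n = 2.64

Section modulus S = bh²/6 = 39.5×102²/6 = 68490 mm³.
σ = M/S = 4600000/68490 = 67.16 MPa.
n = 177/67.16 = 2.635.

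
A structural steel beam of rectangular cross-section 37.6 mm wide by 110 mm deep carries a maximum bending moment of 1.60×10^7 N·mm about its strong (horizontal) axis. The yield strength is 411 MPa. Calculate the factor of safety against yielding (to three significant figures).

Section modulus S = bh²/6 = 37.6×110²/6 = 75830 mm³.
σ = M/S = 1.6000×10^7/75830 = 211.0 MPa.
n = 411/211.0 = 1.948.

n = 1.95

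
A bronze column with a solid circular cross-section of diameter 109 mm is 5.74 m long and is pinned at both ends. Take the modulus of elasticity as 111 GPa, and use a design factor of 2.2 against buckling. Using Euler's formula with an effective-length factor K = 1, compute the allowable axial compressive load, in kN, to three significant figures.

P_allow = 105 kN

I = πd⁴/64 = π×109⁴/64 = 6.929×10^6 mm⁴.
Effective length L_e = KL = 1×5.74 m = 5740 mm.
Euler critical load P_cr = π²EI/L_e² = π²×111000×6.929×10^6/5740² = 230400 N.
P_allow = P_cr/n = 230400/2.2 = 104700 N.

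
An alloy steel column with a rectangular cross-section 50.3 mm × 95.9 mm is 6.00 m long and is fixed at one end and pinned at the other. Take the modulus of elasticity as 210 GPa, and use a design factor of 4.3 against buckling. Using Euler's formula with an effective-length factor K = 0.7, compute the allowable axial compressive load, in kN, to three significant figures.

Buckling occurs about the weak axis: I_min = h·b³/12 = 95.9×50.3³/12 = 1.017×10^6 mm⁴ (b = 50.3 mm is the smaller dimension).
Effective length L_e = KL = 0.7×6.00 m = 4200 mm.
Euler critical load P_cr = π²EI/L_e² = π²×210000×1.017×10^6/4200² = 119500 N.
P_allow = P_cr/n = 119500/4.3 = 27790 N.

P_allow = 27.8 kN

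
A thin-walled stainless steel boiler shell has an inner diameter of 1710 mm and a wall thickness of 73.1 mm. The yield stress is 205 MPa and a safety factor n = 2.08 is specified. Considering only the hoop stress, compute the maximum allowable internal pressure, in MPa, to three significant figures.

σ_allow = 205/2.08 = 98.56 MPa.
σ_h = pD/(2t) → p_allow = 2σ_allow t/D = 2×98.56×73.1/1710 = 8.426 MPa.

p_allow = 8.43 MPa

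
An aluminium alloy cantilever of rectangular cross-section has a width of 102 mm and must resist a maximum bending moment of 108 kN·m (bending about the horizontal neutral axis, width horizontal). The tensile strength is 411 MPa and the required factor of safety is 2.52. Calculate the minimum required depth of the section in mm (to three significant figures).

σ_allow = 411/2.52 = 163.1 MPa.
For a rectangular section σ = 6M/(bh²), so h² = 6M/(b σ_allow) = 6×1.0800×10^8/(102×163.1) = 38950 mm².
h = 197.4 mm.

h = 197 mm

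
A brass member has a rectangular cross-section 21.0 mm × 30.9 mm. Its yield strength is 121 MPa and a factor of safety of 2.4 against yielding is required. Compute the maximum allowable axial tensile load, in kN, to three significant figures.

F_allow = 32.7 kN

σ_allow = 121/2.4 = 50.42 MPa.
A = 21.0×30.9 = 648.9 mm².
F_allow = σ_allow × A = 50.42×648.9 = 32720 N.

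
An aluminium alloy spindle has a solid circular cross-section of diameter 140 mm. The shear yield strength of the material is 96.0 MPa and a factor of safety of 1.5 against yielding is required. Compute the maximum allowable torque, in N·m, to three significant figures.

τ_allow = 96.0/1.5 = 64.00 MPa.
For a solid shaft T_allow = τ_allow·πd³/16; πd³/16 = π×140³/16 = 538800 mm³.
T_allow = 64.00×538800 = 3.448×10^7 N·mm = 34480 N·m.

T_allow = 34500 N·m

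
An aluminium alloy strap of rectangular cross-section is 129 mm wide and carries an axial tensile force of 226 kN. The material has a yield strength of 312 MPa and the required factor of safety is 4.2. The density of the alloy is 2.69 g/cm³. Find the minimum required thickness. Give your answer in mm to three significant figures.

t = 23.6 mm

σ_allow = 312/4.2 = 74.29 MPa.
Required area A = F/σ_allow = 226000/74.29 = 3042 mm².
t = A/w = 3042/129 = 23.58 mm.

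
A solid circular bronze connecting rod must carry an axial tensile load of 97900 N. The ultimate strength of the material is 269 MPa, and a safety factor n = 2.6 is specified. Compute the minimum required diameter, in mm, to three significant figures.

d = 34.7 mm

Allowable stress σ_allow = 269/2.6 = 103.5 MPa.
Required area A = F/σ_allow = 97900/103.5 = 946.2 mm².
A = πd²/4 → d = √(4A/π) = 34.71 mm.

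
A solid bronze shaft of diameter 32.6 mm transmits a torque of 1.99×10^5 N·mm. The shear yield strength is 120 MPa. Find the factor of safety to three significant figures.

n = 4.10

τ = 16T/(πd³) = 16×199000/(π×32.6³) = 29.25 MPa.
n = τ_limit/τ = 120/29.25 = 4.102.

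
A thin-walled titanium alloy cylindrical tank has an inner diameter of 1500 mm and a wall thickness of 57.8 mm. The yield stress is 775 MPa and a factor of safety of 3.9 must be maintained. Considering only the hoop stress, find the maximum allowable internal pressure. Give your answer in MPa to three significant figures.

p_allow = 15.3 MPa

σ_allow = 775/3.9 = 198.7 MPa.
σ_h = pD/(2t) → p_allow = 2σ_allow t/D = 2×198.7×57.8/1500 = 15.31 MPa.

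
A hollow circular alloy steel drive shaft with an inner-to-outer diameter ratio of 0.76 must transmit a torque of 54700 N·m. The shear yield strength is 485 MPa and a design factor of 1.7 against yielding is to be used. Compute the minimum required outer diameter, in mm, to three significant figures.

d_o = 114 mm

τ_allow = 485/1.7 = 285.3 MPa.
For a hollow shaft τ = 16T/[πd_o³(1−k⁴)] with k = 0.76, so 1−k⁴ = 0.6664.
d_o³ = 16T/[π τ_allow (1−k⁴)] = 16×5.4700×10^7/(π×285.3×0.6664) = 1.465×10^6 mm³.
d_o = 113.6 mm.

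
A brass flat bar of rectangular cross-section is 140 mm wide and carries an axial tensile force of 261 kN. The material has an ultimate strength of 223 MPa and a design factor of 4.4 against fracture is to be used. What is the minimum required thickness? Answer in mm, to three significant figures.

σ_allow = 223/4.4 = 50.68 MPa.
Required area A = F/σ_allow = 261000/50.68 = 5150 mm².
t = A/w = 5150/140 = 36.78 mm.

t = 36.8 mm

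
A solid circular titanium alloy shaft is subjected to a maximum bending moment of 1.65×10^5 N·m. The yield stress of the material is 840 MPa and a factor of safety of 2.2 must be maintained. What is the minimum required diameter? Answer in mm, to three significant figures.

d = 164 mm

σ_allow = 840/2.2 = 381.8 MPa.
For a solid circular section σ = 32M/(πd³), so d³ = 32M/(π σ_allow) = 32×1.6500×10^8/(π×381.8) = 4.402×10^6 mm³.
d = 163.9 mm.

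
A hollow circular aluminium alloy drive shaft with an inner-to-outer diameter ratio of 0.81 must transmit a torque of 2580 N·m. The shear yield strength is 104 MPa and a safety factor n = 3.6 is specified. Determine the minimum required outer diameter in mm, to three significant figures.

τ_allow = 104/3.6 = 28.89 MPa.
For a hollow shaft τ = 16T/[πd_o³(1−k⁴)] with k = 0.81, so 1−k⁴ = 0.5695.
d_o³ = 16T/[π τ_allow (1−k⁴)] = 16×2580000/(π×28.89×0.5695) = 798600 mm³.
d_o = 92.78 mm.

d_o = 92.8 mm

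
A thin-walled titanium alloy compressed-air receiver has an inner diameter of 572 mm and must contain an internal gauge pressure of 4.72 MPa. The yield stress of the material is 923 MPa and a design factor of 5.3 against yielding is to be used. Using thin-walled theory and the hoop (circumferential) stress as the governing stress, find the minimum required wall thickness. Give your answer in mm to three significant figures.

σ_allow = 923/5.3 = 174.2 MPa.
Hoop stress σ_h = pD/(2t), so t = pD/(2σ_allow) = 4.72×572/(2×174.2) = 7.751 mm.

t = 7.75 mm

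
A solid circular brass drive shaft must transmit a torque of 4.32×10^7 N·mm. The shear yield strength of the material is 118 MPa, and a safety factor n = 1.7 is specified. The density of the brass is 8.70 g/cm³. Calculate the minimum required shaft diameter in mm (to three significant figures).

d = 147 mm

Allowable shear stress τ_allow = 118/1.7 = 69.41 MPa.
For a solid shaft τ = 16T/(πd³), so d³ = 16T/(π τ_allow) = 16×4.3200×10^7/(π×69.41) = 3.170×10^6 mm³.
d = (3.170×10^6)^(1/3) = 146.9 mm.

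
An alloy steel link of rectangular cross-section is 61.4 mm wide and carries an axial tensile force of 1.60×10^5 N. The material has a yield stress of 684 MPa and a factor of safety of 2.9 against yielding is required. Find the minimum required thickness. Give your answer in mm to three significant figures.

σ_allow = 684/2.9 = 235.9 MPa.
Required area A = F/σ_allow = 160000/235.9 = 678.4 mm².
t = A/w = 678.4/61.4 = 11.05 mm.

t = 11.0 mm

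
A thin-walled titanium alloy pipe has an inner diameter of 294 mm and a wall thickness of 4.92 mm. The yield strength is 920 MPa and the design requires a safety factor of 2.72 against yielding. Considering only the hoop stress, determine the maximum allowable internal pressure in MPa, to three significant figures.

p_allow = 11.3 MPa

σ_allow = 920/2.72 = 338.2 MPa.
σ_h = pD/(2t) → p_allow = 2σ_allow t/D = 2×338.2×4.92/294 = 11.32 MPa.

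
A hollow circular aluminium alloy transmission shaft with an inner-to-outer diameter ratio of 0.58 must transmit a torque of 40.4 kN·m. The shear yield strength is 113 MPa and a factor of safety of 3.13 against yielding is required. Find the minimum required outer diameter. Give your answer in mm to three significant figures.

d_o = 186 mm

τ_allow = 113/3.13 = 36.10 MPa.
For a hollow shaft τ = 16T/[πd_o³(1−k⁴)] with k = 0.58, so 1−k⁴ = 0.8868.
d_o³ = 16T/[π τ_allow (1−k⁴)] = 16×4.0400×10^7/(π×36.10×0.8868) = 6.427×10^6 mm³.
d_o = 185.9 mm.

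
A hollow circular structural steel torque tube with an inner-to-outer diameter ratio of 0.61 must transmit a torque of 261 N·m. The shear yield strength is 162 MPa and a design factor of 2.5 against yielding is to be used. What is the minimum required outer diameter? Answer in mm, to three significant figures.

τ_allow = 162/2.5 = 64.80 MPa.
For a hollow shaft τ = 16T/[πd_o³(1−k⁴)] with k = 0.61, so 1−k⁴ = 0.8615.
d_o³ = 16T/[π τ_allow (1−k⁴)] = 16×261000/(π×64.80×0.8615) = 23810 mm³.
d_o = 28.77 mm.

d_o = 28.8 mm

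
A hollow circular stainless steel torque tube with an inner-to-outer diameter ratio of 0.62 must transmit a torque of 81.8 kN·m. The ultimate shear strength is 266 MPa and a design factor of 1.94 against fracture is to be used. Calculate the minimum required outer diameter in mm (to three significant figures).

d_o = 153 mm

τ_allow = 266/1.94 = 137.1 MPa.
For a hollow shaft τ = 16T/[πd_o³(1−k⁴)] with k = 0.62, so 1−k⁴ = 0.8522.
d_o³ = 16T/[π τ_allow (1−k⁴)] = 16×8.1800×10^7/(π×137.1×0.8522) = 3.565×10^6 mm³.
d_o = 152.8 mm.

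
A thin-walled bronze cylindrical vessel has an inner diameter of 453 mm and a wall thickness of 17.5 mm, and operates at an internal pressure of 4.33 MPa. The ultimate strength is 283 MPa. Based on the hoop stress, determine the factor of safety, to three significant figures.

n = 5.05

σ_h = pD/(2t) = 4.33×453/(2×17.5) = 56.04 MPa.
n = 283/56.04 = 5.050.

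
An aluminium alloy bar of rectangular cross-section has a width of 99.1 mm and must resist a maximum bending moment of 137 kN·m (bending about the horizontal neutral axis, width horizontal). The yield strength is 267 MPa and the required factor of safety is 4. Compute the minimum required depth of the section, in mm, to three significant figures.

σ_allow = 267/4 = 66.75 MPa.
For a rectangular section σ = 6M/(bh²), so h² = 6M/(b σ_allow) = 6×1.3700×10^8/(99.1×66.75) = 124300 mm².
h = 352.5 mm.

h = 353 mm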